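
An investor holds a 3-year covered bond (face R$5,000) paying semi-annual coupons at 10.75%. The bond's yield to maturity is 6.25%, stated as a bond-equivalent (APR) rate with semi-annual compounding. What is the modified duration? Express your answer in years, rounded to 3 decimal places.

2.584 years

Periodic yield y = 0.03125. First find Macaulay duration:
  t   CF        PV=CF/(1+0.03125)^t    t·PV
  1       268.75       260.6061       260.6061
  2       268.75       252.7089       505.4178
  3       268.75       245.0511       735.1532
  4       268.75       237.6253       950.5011
  5       268.75       230.4245     1,152.1225
  6     5,268.75     4,380.5014    26,283.0083
  Σ                  5,606.9172    29,886.8090
P = 5,606.9172; Macaulay duration = 29,886.8090 / 5,606.9172 = 5.33035 half-year periods = 2.66517 years.
Modified duration = D_Mac / (1 + y) = 2.66517 / 1.03125 = 2.58441 years.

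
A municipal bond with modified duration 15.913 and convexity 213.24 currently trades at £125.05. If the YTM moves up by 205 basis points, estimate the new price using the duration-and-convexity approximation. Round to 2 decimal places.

Duration effect: -D_mod·Δy = -15.913 × (+0.0205) = -0.3262165
Convexity effect: ½·C·(Δy)² = 0.5 × 213.24 × (0.0205)² = +0.044807055
ΔP/P ≈ -0.3262165 + 0.044807055 = -0.281409445
New price ≈ 125.05 × (1 - 0.281409445) = 89.85974890275.

£89.86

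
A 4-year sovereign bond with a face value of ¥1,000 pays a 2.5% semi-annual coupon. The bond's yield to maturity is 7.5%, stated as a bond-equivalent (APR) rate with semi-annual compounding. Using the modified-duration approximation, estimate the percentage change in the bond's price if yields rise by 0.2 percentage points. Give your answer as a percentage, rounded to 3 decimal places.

Periodic yield y = 0.0375. Modified duration first:
  t   CF        PV=CF/(1+0.0375)^t    t·PV
  1        12.50        12.0482        12.0482
  2        12.50        11.6127        23.2254
  3        12.50        11.1930        33.5789
  4        12.50        10.7884        43.1537
  5        12.50        10.3985        51.9924
  6        12.50        10.0226        60.1357
  7        12.50         9.6604        67.6225
  8     1,012.50       754.2064     6,033.6509
  Σ                    829.9301     6,325.4077
P = 829.9301; D_Mac = 7.62161 half-year periods = 3.81081 yrs; D_mod = 3.81081/(1+0.0375) = 3.67307 yrs.
ΔP/P ≈ -D_mod · Δy = -3.67307 × (+0.002) = -0.007346 = -0.7346%.

-0.735%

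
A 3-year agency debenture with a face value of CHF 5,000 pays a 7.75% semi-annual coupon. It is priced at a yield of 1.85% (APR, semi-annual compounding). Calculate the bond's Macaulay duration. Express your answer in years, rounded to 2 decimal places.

2.76 years

Periodic yield y = 0.00925. Discount each cash flow and weight by its period:
  t   CF        PV=CF/(1+0.00925)^t    t·PV
  1       193.75       191.9742       191.9742
  2       193.75       190.2148       380.4295
  3       193.75       188.4714       565.4142
  4       193.75       186.7440       746.9760
  5       193.75       185.0325       925.1623
  6     5,193.75     4,914.6036    29,487.6215
  Σ                  5,857.0404    32,297.5777
Price P = Σ PV = 5,857.0404.
Macaulay duration = Σ(t·PV) / P = 32,297.5777 / 5,857.0404 = 5.51432 half-year periods.
In years: 5.51432 / 2 = 2.75716 years.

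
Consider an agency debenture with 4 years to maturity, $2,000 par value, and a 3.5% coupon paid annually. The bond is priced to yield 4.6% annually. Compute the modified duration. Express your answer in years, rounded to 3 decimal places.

3.630 years

Periodic yield y = 0.046. First find Macaulay duration:
  t   CF        PV=CF/(1+0.046)^t    t·PV
  1        70.00        66.9216        66.9216
  2        70.00        63.9786       127.9572
  3        70.00        61.1650       183.4950
  4     2,070.00     1,729.1936     6,916.7742
  Σ                  1,921.2587     7,295.1480
P = 1,921.2587; Macaulay duration = 7,295.1480 / 1,921.2587 = 3.79707 years.
Modified duration = D_Mac / (1 + y) = 3.79707 / 1.046 = 3.63008 years.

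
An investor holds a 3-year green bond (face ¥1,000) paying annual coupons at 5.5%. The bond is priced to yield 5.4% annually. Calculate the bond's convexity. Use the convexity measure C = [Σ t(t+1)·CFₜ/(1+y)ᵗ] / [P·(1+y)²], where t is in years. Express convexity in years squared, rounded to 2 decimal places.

With y = 0.054:
  t   CF        PV=CF/(1+0.054)^t    t·PV        t(t+1)·PV
  1        55.00        52.1822        52.1822         104.3643
  2        55.00        49.5087        99.0174         297.0522
  3     1,055.00       901.0121     2,703.0363      10,812.1453
  Σ                  1,002.7030     2,854.2359      11,213.5618
P = 1,002.7030.
Convexity = Σ t(t+1)·PV / [P·(1+y)²] = 11,213.5618 / (1,002.7030 × 1.110916) = 10.06677.

10.07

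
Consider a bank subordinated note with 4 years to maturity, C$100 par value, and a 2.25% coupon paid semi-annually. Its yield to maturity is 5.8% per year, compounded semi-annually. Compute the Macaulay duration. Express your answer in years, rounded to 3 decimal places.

3.835 years

Periodic yield y = 0.029. Discount each cash flow and weight by its period:
  t   CF        PV=CF/(1+0.029)^t    t·PV
  1        1.125         1.0933         1.0933
  2        1.125         1.0625         2.1250
  3        1.125         1.0325         3.0976
  4        1.125         1.0034         4.0138
  5        1.125         0.9752         4.8758
  6        1.125         0.9477         5.6861
  7        1.125         0.9210         6.4468
  8      101.125        80.4518       643.6141
  Σ                     87.4873       670.9523
Price P = Σ PV = 87.4873.
Macaulay duration = Σ(t·PV) / P = 670.9523 / 87.4873 = 7.66914 half-year periods.
In years: 7.66914 / 2 = 3.83457 years.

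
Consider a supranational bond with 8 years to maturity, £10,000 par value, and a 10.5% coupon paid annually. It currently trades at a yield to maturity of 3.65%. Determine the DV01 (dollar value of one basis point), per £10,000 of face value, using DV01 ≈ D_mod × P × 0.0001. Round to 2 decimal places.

£8.78

Periodic yield y = 0.0365.
  t   CF        PV=CF/(1+0.0365)^t    t·PV
  1     1,050.00     1,013.0246     1,013.0246
  2     1,050.00       977.3513     1,954.7026
  3     1,050.00       942.9342     2,828.8025
  4     1,050.00       909.7291     3,638.9163
  5     1,050.00       877.6933     4,388.4663
  6     1,050.00       846.7856     5,080.7136
  7     1,050.00       816.9663     5,718.7643
  8    11,050.00     8,294.8364    66,358.6915
  Σ                 14,679.3208    90,982.0816
P = 14,679.3208; D_Mac = 6.19798 yrs; D_mod = 5.97972 yrs.
DV01 ≈ 5.97972 × 14,679.3208 × 0.0001 = 8.777818.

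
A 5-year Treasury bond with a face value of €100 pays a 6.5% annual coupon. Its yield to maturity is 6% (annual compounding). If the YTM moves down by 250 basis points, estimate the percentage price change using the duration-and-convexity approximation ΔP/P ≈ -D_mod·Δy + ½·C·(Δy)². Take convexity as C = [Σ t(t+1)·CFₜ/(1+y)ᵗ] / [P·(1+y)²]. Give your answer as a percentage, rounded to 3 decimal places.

+11.163%

With y = 0.06:
  t   CF        PV=CF/(1+0.06)^t    t·PV        t(t+1)·PV
  1         6.50         6.1321         6.1321          12.2642
  2         6.50         5.7850        11.5700          34.7099
  3         6.50         5.4575        16.3726          65.4903
  4         6.50         5.1486        20.5944         102.9722
  5       106.50        79.5830       397.9150       2,387.4899
  Σ                    102.1062       452.5840       2,602.9264
P = 102.1062; D_Mac = 4.43248 yrs; D_mod = 4.18159 yrs; C = 22.68810.
Duration effect: -4.18159 × (-0.025) = +0.104540
Convexity effect: 0.5 × 22.68810 × (-0.025)² = +0.0070900
ΔP/P ≈ +0.104540 + 0.0070900 = +0.111630 = +11.1630%.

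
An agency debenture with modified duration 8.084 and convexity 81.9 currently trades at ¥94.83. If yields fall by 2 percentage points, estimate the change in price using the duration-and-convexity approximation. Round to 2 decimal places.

+¥16.89

Duration effect: -D_mod·Δy = -8.084 × (-0.02) = +0.161680
Convexity effect: ½·C·(Δy)² = 0.5 × 81.9 × (-0.02)² = +0.0163800
ΔP/P ≈ +0.161680 + 0.0163800 = +0.178060
ΔP ≈ 94.83 × (+0.178060) = +16.8854298.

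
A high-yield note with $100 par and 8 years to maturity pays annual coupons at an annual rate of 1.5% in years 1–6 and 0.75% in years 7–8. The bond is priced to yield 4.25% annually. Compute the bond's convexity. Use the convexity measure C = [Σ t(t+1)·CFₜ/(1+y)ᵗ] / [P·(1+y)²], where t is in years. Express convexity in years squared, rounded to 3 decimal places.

With y = 0.0425:
  t   CF        PV=CF/(1+0.0425)^t    t·PV        t(t+1)·PV
  1         1.50         1.4388         1.4388           2.8777
  2         1.50         1.3802         2.7604           8.2811
  3         1.50         1.3239         3.9718          15.8871
  4         1.50         1.2700         5.0798          25.3990
  5         1.50         1.2182         6.0909          36.5454
  6         1.50         1.1685         7.0111          49.0777
  7         0.75         0.5604         3.9231          31.3846
  8       100.75        72.2165       577.7321       5,199.5893
  Σ                     80.5766       608.0080       5,369.0419
P = 80.5766.
Convexity = Σ t(t+1)·PV / [P·(1+y)²] = 5,369.0419 / (80.5766 × 1.086806) = 61.31065.

61.311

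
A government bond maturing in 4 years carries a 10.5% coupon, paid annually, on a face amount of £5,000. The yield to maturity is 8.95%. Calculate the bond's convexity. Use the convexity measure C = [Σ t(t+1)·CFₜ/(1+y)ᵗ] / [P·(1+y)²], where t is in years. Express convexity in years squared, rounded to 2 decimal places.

13.94

With y = 0.0895:
  t   CF        PV=CF/(1+0.0895)^t    t·PV        t(t+1)·PV
  1       525.00       481.8724       481.8724         963.7448
  2       525.00       442.2877       884.5753       2,653.7260
  3       525.00       405.9547     1,217.8642       4,871.4567
  4     5,525.00     3,921.2393    15,684.9571      78,424.7855
  Σ                  5,251.3541    18,269.2690      86,913.7131
P = 5,251.3541.
Convexity = Σ t(t+1)·PV / [P·(1+y)²] = 86,913.7131 / (5,251.3541 × 1.187010) = 13.94320.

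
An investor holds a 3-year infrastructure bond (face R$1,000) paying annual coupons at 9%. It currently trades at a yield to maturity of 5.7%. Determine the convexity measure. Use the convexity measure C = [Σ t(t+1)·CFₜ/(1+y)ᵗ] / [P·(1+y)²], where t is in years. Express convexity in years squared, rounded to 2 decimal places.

9.64

With y = 0.057:
  t   CF        PV=CF/(1+0.057)^t    t·PV        t(t+1)·PV
  1        90.00        85.1466        85.1466         170.2933
  2        90.00        80.5550       161.1100         483.3300
  3     1,090.00       922.9996     2,768.9989      11,075.9958
  Σ                  1,088.7013     3,015.2556      11,729.6191
P = 1,088.7013.
Convexity = Σ t(t+1)·PV / [P·(1+y)²] = 11,729.6191 / (1,088.7013 × 1.117249) = 9.64329.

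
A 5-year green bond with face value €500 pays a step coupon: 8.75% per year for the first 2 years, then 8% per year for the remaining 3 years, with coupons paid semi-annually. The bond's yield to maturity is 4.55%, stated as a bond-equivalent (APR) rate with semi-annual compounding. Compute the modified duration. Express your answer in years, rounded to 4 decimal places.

Periodic yield y = 0.02275. First find Macaulay duration:
  t   CF        PV=CF/(1+0.02275)^t    t·PV
  1       21.875        21.3884        21.3884
  2       21.875        20.9127        41.8253
  3       21.875        20.4475        61.3424
  4       21.875        19.9926        79.9706
  5       20.000        17.8724        89.3619
  6       20.000        17.4748       104.8490
  7       20.000        17.0861       119.6029
  8       20.000        16.7061       133.6485
  9       20.000        16.3345       147.0101
  10     520.000       415.2489     4,152.4887
  Σ                    583.4639     4,951.4878
P = 583.4639; Macaulay duration = 4,951.4878 / 583.4639 = 8.48637 half-year periods = 4.24318 years.
Modified duration = D_Mac / (1 + y) = 4.24318 / 1.02275 = 4.14880 years.

4.1488 years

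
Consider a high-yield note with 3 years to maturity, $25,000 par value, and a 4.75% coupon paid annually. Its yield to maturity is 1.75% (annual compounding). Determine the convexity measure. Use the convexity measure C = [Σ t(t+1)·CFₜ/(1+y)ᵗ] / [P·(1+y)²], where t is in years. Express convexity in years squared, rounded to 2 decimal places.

10.93

With y = 0.0175:
  t   CF        PV=CF/(1+0.0175)^t    t·PV        t(t+1)·PV
  1     1,187.50     1,167.0762     1,167.0762       2,334.1523
  2     1,187.50     1,147.0036     2,294.0072       6,882.0216
  3    26,187.50    24,859.4083    74,578.2248     298,312.8991
  Σ                 27,173.4880    78,039.3081     307,529.0730
P = 27,173.4880.
Convexity = Σ t(t+1)·PV / [P·(1+y)²] = 307,529.0730 / (27,173.4880 × 1.035306) = 10.93130.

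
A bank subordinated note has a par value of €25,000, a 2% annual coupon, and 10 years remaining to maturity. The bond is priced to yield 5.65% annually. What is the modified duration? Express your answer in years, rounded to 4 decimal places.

Periodic yield y = 0.0565. First find Macaulay duration:
  t   CF        PV=CF/(1+0.0565)^t    t·PV
  1       500.00       473.2608       473.2608
  2       500.00       447.9515       895.9030
  3       500.00       423.9957     1,271.9872
  4       500.00       401.3211     1,605.2844
  5       500.00       379.8591     1,899.2953
  6       500.00       359.5448     2,157.2687
  7       500.00       340.3169     2,382.2182
  8       500.00       322.1173     2,576.9381
  9       500.00       304.8909     2,744.0183
  10   25,500.00    14,717.8769   147,178.7691
  Σ                 18,171.1350   163,184.9432
P = 18,171.1350; Macaulay duration = 163,184.9432 / 18,171.1350 = 8.98045 years.
Modified duration = D_Mac / (1 + y) = 8.98045 / 1.0565 = 8.50019 years.

8.5002 years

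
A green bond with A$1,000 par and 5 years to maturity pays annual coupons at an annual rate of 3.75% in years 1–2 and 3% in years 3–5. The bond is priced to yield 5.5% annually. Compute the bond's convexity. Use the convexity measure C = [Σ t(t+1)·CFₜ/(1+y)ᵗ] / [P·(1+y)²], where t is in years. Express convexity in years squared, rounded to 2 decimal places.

24.47

With y = 0.055:
  t   CF        PV=CF/(1+0.055)^t    t·PV        t(t+1)·PV
  1        37.50        35.5450        35.5450          71.0900
  2        37.50        33.6920        67.3839         202.1518
  3        30.00        25.5484        76.6452         306.5809
  4        30.00        24.2165        96.8660         484.3300
  5     1,030.00       788.0884     3,940.4419      23,642.6515
  Σ                    907.0903     4,216.8821      24,706.8043
P = 907.0903.
Convexity = Σ t(t+1)·PV / [P·(1+y)²] = 24,706.8043 / (907.0903 × 1.113025) = 24.47153.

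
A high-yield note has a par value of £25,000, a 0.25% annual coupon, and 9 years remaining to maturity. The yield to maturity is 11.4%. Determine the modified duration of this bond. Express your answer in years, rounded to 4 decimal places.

7.9321 years

Periodic yield y = 0.114. First find Macaulay duration:
  t   CF        PV=CF/(1+0.114)^t    t·PV
  1        62.50        56.1041        56.1041
  2        62.50        50.3628       100.7255
  3        62.50        45.2090       135.6269
  4        62.50        40.5825       162.3302
  5        62.50        36.4296       182.1479
  6        62.50        32.7016       196.2095
  7        62.50        29.3551       205.4858
  8        62.50        26.3511       210.8087
  9    25,062.50     9,485.4442    85,368.9976
  Σ                  9,802.5399    86,618.4361
P = 9,802.5399; Macaulay duration = 86,618.4361 / 9,802.5399 = 8.83633 years.
Modified duration = D_Mac / (1 + y) = 8.83633 / 1.114 = 7.93207 years.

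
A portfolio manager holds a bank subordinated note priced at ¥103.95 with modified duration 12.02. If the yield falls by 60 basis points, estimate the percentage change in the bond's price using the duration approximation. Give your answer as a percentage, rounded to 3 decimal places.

+7.212%

Duration approximation: ΔP/P ≈ -D_mod · Δy = -12.02 × (-0.006) = +0.072120.
As a percentage: +7.2120%.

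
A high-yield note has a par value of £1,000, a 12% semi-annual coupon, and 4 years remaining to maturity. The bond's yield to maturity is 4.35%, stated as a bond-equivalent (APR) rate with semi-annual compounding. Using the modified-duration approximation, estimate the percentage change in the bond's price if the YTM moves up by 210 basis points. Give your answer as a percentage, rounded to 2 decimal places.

Periodic yield y = 0.02175. Modified duration first:
  t   CF        PV=CF/(1+0.02175)^t    t·PV
  1        60.00        58.7228        58.7228
  2        60.00        57.4727       114.9455
  3        60.00        56.2493       168.7480
  4        60.00        55.0519       220.2078
  5        60.00        53.8801       269.4003
  6        60.00        52.7331       316.3987
  7        60.00        51.6106       361.2740
  8     1,060.00       892.3777     7,139.0214
  Σ                  1,278.0982     8,648.7183
P = 1,278.0982; D_Mac = 6.76687 half-year periods = 3.38343 yrs; D_mod = 3.38343/(1+0.02175) = 3.31141 yrs.
ΔP/P ≈ -D_mod · Δy = -3.31141 × (+0.021) = -0.069540 = -6.9540%.

-6.95%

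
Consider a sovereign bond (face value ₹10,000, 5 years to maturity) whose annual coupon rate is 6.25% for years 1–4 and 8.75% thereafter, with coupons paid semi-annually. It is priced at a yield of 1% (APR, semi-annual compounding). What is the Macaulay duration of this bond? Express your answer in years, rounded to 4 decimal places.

4.4556 years

Periodic yield y = 0.005. Discount each cash flow and weight by its period:
  t   CF        PV=CF/(1+0.005)^t    t·PV
  1       312.50       310.9453       310.9453
  2       312.50       309.3983       618.7966
  3       312.50       307.8590       923.5770
  4       312.50       306.3274     1,225.3094
  5       312.50       304.8033     1,524.0167
  6       312.50       303.2869     1,819.7214
  7       312.50       301.7780     2,112.4461
  8       312.50       300.2766     2,402.2130
  9       437.50       418.2958     3,764.6622
  10   10,437.50     9,929.6941    99,296.9413
  Σ                 12,792.6647   113,998.6288
Price P = Σ PV = 12,792.6647.
Macaulay duration = Σ(t·PV) / P = 113,998.6288 / 12,792.6647 = 8.91125 half-year periods.
In years: 8.91125 / 2 = 4.45562 years.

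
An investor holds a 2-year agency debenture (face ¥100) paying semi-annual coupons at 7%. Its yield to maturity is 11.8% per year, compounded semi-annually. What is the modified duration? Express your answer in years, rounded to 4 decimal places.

Periodic yield y = 0.059. First find Macaulay duration:
  t   CF        PV=CF/(1+0.059)^t    t·PV
  1         3.50         3.3050         3.3050
  2         3.50         3.1209         6.2417
  3         3.50         2.9470         8.8410
  4       103.50        82.2918       329.1672
  Σ                     91.6647       347.5549
P = 91.6647; Macaulay duration = 347.5549 / 91.6647 = 3.79159 half-year periods = 1.89580 years.
Modified duration = D_Mac / (1 + y) = 1.89580 / 1.059 = 1.79018 years.

1.7902 years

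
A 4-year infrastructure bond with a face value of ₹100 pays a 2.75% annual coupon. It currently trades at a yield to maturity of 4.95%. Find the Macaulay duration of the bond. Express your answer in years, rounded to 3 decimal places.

Periodic yield y = 0.0495. Discount each cash flow and weight by its year:
  t   CF        PV=CF/(1+0.0495)^t    t·PV
  1         2.75         2.6203         2.6203
  2         2.75         2.4967         4.9934
  3         2.75         2.3790         7.1369
  4       102.75        84.6939       338.7755
  Σ                     92.1898       353.5261
Price P = Σ PV = 92.1898.
Macaulay duration = Σ(t·PV) / P = 353.5261 / 92.1898 = 3.83476 years.

3.835 years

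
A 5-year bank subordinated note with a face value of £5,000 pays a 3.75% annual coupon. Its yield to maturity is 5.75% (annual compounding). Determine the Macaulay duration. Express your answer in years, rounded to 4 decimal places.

4.6330 years

Periodic yield y = 0.0575. Discount each cash flow and weight by its year:
  t   CF        PV=CF/(1+0.0575)^t    t·PV
  1       187.50       177.3050       177.3050
  2       187.50       167.6643       335.3285
  3       187.50       158.5478       475.6433
  4       187.50       149.9270       599.7079
  5     5,187.50     3,922.4393    19,612.1964
  Σ                  4,575.8833    21,200.1811
Price P = Σ PV = 4,575.8833.
Macaulay duration = Σ(t·PV) / P = 21,200.1811 / 4,575.8833 = 4.63302 years.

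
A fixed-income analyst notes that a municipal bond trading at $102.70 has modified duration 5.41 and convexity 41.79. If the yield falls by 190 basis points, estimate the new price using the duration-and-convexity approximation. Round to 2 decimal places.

$114.03

Duration effect: -D_mod·Δy = -5.41 × (-0.019) = +0.102790
Convexity effect: ½·C·(Δy)² = 0.5 × 41.79 × (-0.019)² = +0.007543095
ΔP/P ≈ +0.102790 + 0.007543095 = +0.110333095
New price ≈ 102.70 × (1 + 0.110333095) = 114.0312088565.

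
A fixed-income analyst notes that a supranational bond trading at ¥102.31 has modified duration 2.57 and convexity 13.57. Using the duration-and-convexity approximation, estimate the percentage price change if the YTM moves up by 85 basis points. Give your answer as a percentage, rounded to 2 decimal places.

-2.14%

Duration effect: -D_mod·Δy = -2.57 × (+0.0085) = -0.021845
Convexity effect: ½·C·(Δy)² = 0.5 × 13.57 × (0.0085)² = +0.00049021625
ΔP/P ≈ -0.021845 + 0.00049021625 = -0.02135478375
= -2.135478375%.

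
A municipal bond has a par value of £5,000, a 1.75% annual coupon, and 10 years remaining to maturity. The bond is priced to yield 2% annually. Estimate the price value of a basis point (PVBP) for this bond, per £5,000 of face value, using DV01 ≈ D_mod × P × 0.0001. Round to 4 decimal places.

£4.4325

Periodic yield y = 0.02.
  t   CF        PV=CF/(1+0.02)^t    t·PV
  1        87.50        85.7843        85.7843
  2        87.50        84.1023       168.2045
  3        87.50        82.4532       247.3596
  4        87.50        80.8365       323.3459
  5        87.50        79.2514       396.2572
  6        87.50        77.6975       466.1850
  7        87.50        76.1740       533.2181
  8        87.50        74.6804       597.4433
  9        87.50        73.2161       658.9448
  10    5,087.50     4,173.5220    41,735.2198
  Σ                  4,887.7177    45,211.9625
P = 4,887.7177; D_Mac = 9.25012 yrs; D_mod = 9.06874 yrs.
DV01 ≈ 9.06874 × 4,887.7177 × 0.0001 = 4.432545.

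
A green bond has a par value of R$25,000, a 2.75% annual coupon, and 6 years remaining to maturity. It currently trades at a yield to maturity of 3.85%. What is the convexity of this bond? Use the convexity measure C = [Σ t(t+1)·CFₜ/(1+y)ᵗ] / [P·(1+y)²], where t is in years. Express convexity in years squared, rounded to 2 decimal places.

35.49

With y = 0.0385:
  t   CF        PV=CF/(1+0.0385)^t    t·PV        t(t+1)·PV
  1       687.50       662.0125       662.0125       1,324.0250
  2       687.50       637.4699     1,274.9399       3,824.8196
  3       687.50       613.8372     1,841.5116       7,366.0463
  4       687.50       591.0806     2,364.3224      11,821.6118
  5       687.50       569.1676     2,845.8382      17,075.0291
  6    25,687.50    20,477.7782   122,866.6690     860,066.6829
  Σ                 23,551.3460   131,855.2935     901,478.2148
P = 23,551.3460.
Convexity = Σ t(t+1)·PV / [P·(1+y)²] = 901,478.2148 / (23,551.3460 × 1.078482) = 35.49168.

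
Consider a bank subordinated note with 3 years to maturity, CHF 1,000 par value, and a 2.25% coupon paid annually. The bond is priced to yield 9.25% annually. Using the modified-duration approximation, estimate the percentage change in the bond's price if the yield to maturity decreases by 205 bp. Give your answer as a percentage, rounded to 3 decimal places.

Periodic yield y = 0.0925. Modified duration first:
  t   CF        PV=CF/(1+0.0925)^t    t·PV
  1        22.50        20.5950        20.5950
  2        22.50        18.8512        37.7025
  3     1,022.50       784.1497     2,352.4491
  Σ                    823.5959     2,410.7465
P = 823.5959; D_Mac = 2.92710 yrs; D_mod = 2.92710/(1+0.0925) = 2.67927 yrs.
ΔP/P ≈ -D_mod · Δy = -2.67927 × (-0.0205) = +0.054925 = +5.4925%.

+5.492%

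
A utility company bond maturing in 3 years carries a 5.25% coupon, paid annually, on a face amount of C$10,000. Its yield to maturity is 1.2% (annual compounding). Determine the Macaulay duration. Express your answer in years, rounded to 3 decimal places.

2.861 years

Periodic yield y = 0.012. Discount each cash flow and weight by its year:
  t   CF        PV=CF/(1+0.012)^t    t·PV
  1       525.00       518.7747       518.7747
  2       525.00       512.6232     1,025.2464
  3    10,525.00    10,155.0149    30,465.0448
  Σ                 11,186.4129    32,009.0660
Price P = Σ PV = 11,186.4129.
Macaulay duration = Σ(t·PV) / P = 32,009.0660 / 11,186.4129 = 2.86142 years.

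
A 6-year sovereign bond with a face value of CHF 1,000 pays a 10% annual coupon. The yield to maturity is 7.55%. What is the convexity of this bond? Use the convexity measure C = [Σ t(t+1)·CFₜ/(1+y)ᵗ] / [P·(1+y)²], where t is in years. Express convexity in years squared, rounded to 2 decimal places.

With y = 0.0755:
  t   CF        PV=CF/(1+0.0755)^t    t·PV        t(t+1)·PV
  1       100.00        92.9800        92.9800         185.9600
  2       100.00        86.4528       172.9056         518.7169
  3       100.00        80.3838       241.1515         964.6061
  4       100.00        74.7409       298.9636       1,494.8181
  5       100.00        69.4941       347.4705       2,084.8230
  6     1,100.00       710.7718     4,264.6309      29,852.4162
  Σ                  1,114.8235     5,418.1022      35,101.3402
P = 1,114.8235.
Convexity = Σ t(t+1)·PV / [P·(1+y)²] = 35,101.3402 / (1,114.8235 × 1.156700) = 27.22054.

27.22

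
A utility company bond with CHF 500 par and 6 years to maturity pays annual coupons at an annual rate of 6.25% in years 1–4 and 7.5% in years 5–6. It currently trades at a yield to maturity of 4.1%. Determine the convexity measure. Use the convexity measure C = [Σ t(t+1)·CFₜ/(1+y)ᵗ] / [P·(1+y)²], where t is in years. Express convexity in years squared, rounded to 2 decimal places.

32.20

With y = 0.041:
  t   CF        PV=CF/(1+0.041)^t    t·PV        t(t+1)·PV
  1        31.25        30.0192        30.0192          60.0384
  2        31.25        28.8369        57.6738         173.0214
  3        31.25        27.7012        83.1035         332.4138
  4        31.25        26.6101       106.4405         532.2027
  5        37.50        30.6745       153.3725         920.2353
  6       537.50       422.3515     2,534.1093      17,738.7651
  Σ                    566.1935     2,964.7189      19,756.6767
P = 566.1935.
Convexity = Σ t(t+1)·PV / [P·(1+y)²] = 19,756.6767 / (566.1935 × 1.083681) = 32.19939.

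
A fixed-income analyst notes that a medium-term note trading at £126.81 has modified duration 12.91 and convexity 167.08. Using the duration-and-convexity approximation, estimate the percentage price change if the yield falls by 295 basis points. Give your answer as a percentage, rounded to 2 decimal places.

+45.35%

Duration effect: -D_mod·Δy = -12.91 × (-0.0295) = +0.380845
Convexity effect: ½·C·(Δy)² = 0.5 × 167.08 × (-0.0295)² = +0.072700685
ΔP/P ≈ +0.380845 + 0.072700685 = +0.453545685
= +45.3545685%.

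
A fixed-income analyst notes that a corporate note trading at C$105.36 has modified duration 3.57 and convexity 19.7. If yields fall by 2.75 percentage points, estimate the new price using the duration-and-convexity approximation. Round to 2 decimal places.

Duration effect: -D_mod·Δy = -3.57 × (-0.0275) = +0.098175
Convexity effect: ½·C·(Δy)² = 0.5 × 19.7 × (-0.0275)² = +0.0074490625
ΔP/P ≈ +0.098175 + 0.0074490625 = +0.1056240625
New price ≈ 105.36 × (1 + 0.1056240625) = 116.488551225.

C$116.49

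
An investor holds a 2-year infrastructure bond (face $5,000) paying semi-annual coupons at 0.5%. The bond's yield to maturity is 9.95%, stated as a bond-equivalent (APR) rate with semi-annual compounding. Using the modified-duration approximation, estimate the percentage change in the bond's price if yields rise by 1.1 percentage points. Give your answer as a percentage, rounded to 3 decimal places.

Periodic yield y = 0.04975. Modified duration first:
  t   CF        PV=CF/(1+0.04975)^t    t·PV
  1        12.50        11.9076        11.9076
  2        12.50        11.3433        22.6865
  3        12.50        10.8057        32.4171
  4     5,012.50     4,127.7259    16,510.9037
  Σ                  4,161.7825    16,577.9149
P = 4,161.7825; D_Mac = 3.98337 half-year periods = 1.99168 yrs; D_mod = 1.99168/(1+0.04975) = 1.89729 yrs.
ΔP/P ≈ -D_mod · Δy = -1.89729 × (+0.011) = -0.020870 = -2.0870%.

-2.087%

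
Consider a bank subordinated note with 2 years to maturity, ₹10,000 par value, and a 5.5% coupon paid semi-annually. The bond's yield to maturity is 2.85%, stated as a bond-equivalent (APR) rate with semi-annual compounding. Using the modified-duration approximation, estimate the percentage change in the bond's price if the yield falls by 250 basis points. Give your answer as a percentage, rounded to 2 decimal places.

Periodic yield y = 0.01425. Modified duration first:
  t   CF        PV=CF/(1+0.01425)^t    t·PV
  1       275.00       271.1363       271.1363
  2       275.00       267.3269       534.6538
  3       275.00       263.5710       790.7130
  4    10,275.00     9,709.6095    38,838.4381
  Σ                 10,511.6437    40,434.9412
P = 10,511.6437; D_Mac = 3.84668 half-year periods = 1.92334 yrs; D_mod = 1.92334/(1+0.01425) = 1.89632 yrs.
ΔP/P ≈ -D_mod · Δy = -1.89632 × (-0.025) = +0.047408 = +4.7408%.

+4.74%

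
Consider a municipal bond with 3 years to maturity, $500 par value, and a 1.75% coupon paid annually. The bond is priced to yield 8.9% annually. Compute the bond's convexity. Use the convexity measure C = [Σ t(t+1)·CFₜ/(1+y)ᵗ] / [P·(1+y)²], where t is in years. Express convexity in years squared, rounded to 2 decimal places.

9.86

With y = 0.089:
  t   CF        PV=CF/(1+0.089)^t    t·PV        t(t+1)·PV
  1         8.75         8.0349         8.0349          16.0698
  2         8.75         7.3782        14.7565          44.2694
  3       508.75       393.9316     1,181.7947       4,727.1788
  Σ                    409.3447     1,204.5861       4,787.5180
P = 409.3447.
Convexity = Σ t(t+1)·PV / [P·(1+y)²] = 4,787.5180 / (409.3447 × 1.185921) = 9.86201.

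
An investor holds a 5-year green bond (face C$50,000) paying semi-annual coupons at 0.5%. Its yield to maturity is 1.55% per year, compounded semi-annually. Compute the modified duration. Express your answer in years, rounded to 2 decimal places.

4.90 years

Periodic yield y = 0.00775. First find Macaulay duration:
  t   CF        PV=CF/(1+0.00775)^t    t·PV
  1       125.00       124.0387       124.0387
  2       125.00       123.0848       246.1696
  3       125.00       122.1382       366.4147
  4       125.00       121.1989       484.7957
  5       125.00       120.2669       601.3343
  6       125.00       119.3420       716.0518
  7       125.00       118.4242       828.9692
  8       125.00       117.5134       940.1076
  9       125.00       116.6097     1,049.4875
  10   50,125.00    46,400.8907   464,008.9071
  Σ                 47,483.5075   469,366.2762
P = 47,483.5075; Macaulay duration = 469,366.2762 / 47,483.5075 = 9.88483 half-year periods = 4.94241 years.
Modified duration = D_Mac / (1 + y) = 4.94241 / 1.00775 = 4.90440 years.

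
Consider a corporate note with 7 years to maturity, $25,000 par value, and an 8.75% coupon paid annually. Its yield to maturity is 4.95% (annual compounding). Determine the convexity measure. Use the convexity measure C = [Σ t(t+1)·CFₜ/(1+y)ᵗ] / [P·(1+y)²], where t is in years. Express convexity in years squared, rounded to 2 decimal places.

38.12

With y = 0.0495:
  t   CF        PV=CF/(1+0.0495)^t    t·PV        t(t+1)·PV
  1     2,187.50     2,084.3259     2,084.3259       4,168.6517
  2     2,187.50     1,986.0180     3,972.0360      11,916.1079
  3     2,187.50     1,892.3468     5,677.0404      22,708.1617
  4     2,187.50     1,803.0937     7,212.3747      36,061.8735
  5     2,187.50     1,718.0502     8,590.2510      51,541.5057
  6     2,187.50     1,637.0178     9,822.1069      68,754.7480
  7    27,187.50    19,386.1770   135,703.2391   1,085,625.9126
  Σ                 30,507.0293   173,061.3739   1,280,776.9612
P = 30,507.0293.
Convexity = Σ t(t+1)·PV / [P·(1+y)²] = 1,280,776.9612 / (30,507.0293 × 1.101450) = 38.11612.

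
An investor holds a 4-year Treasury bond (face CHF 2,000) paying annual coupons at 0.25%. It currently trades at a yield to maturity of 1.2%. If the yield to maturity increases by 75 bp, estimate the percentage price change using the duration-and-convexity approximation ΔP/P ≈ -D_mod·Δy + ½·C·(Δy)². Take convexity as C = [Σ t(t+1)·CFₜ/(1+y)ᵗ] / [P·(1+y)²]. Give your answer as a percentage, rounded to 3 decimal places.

-2.898%

With y = 0.012:
  t   CF        PV=CF/(1+0.012)^t    t·PV        t(t+1)·PV
  1         5.00         4.9407         4.9407           9.8814
  2         5.00         4.8821         9.7643          29.2928
  3         5.00         4.8242        14.4727          57.8908
  4     2,005.00     1,911.5793     7,646.3173      38,231.5867
  Σ                  1,926.2264     7,675.4950      38,328.6517
P = 1,926.2264; D_Mac = 3.98473 yrs; D_mod = 3.93748 yrs; C = 19.42921.
Duration effect: -3.93748 × (+0.0075) = -0.029531
Convexity effect: 0.5 × 19.42921 × (0.0075)² = +0.0005464
ΔP/P ≈ -0.029531 + 0.0005464 = -0.028985 = -2.8985%.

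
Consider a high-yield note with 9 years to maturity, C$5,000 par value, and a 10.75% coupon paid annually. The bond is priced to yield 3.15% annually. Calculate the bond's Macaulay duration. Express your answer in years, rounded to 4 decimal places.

6.7977 years

Periodic yield y = 0.0315. Discount each cash flow and weight by its year:
  t   CF        PV=CF/(1+0.0315)^t    t·PV
  1       537.50       521.0858       521.0858
  2       537.50       505.1729     1,010.3457
  3       537.50       489.7459     1,469.2376
  4       537.50       474.7900     1,899.1599
  5       537.50       460.2908     2,301.4541
  6       537.50       446.2344     2,677.4066
  7       537.50       432.6073     3,028.2511
  8       537.50       419.3963     3,355.1705
  9     5,537.50     4,188.8099    37,699.2889
  Σ                  7,938.1332    53,961.4001
Price P = Σ PV = 7,938.1332.
Macaulay duration = Σ(t·PV) / P = 53,961.4001 / 7,938.1332 = 6.79774 years.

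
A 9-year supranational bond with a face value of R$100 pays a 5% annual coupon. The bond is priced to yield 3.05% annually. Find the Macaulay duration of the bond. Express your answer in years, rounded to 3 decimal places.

7.583 years

Periodic yield y = 0.0305. Discount each cash flow and weight by its year:
  t   CF        PV=CF/(1+0.0305)^t    t·PV
  1         5.00         4.8520         4.8520
  2         5.00         4.7084         9.4168
  3         5.00         4.5691        13.7072
  4         5.00         4.4338        17.7353
  5         5.00         4.3026        21.5130
  6         5.00         4.1752        25.0515
  7         5.00         4.0517        28.3617
  8         5.00         3.9318        31.4540
  9       105.00        80.1230       721.1072
  Σ                    115.1476       873.1986
Price P = Σ PV = 115.1476.
Macaulay duration = Σ(t·PV) / P = 873.1986 / 115.1476 = 7.58330 years.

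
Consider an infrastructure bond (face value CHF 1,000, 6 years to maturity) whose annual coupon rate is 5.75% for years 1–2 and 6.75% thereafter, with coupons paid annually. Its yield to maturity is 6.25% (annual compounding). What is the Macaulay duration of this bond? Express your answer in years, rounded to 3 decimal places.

5.206 years

Periodic yield y = 0.0625. Discount each cash flow and weight by its year:
  t   CF        PV=CF/(1+0.0625)^t    t·PV
  1        57.50        54.1176        54.1176
  2        57.50        50.9343       101.8685
  3        67.50        56.2752       168.8256
  4        67.50        52.9649       211.8595
  5        67.50        49.8493       249.2465
  6     1,067.50       741.9835     4,451.9010
  Σ                  1,006.1248     5,237.8188
Price P = Σ PV = 1,006.1248.
Macaulay duration = Σ(t·PV) / P = 5,237.8188 / 1,006.1248 = 5.20593 years.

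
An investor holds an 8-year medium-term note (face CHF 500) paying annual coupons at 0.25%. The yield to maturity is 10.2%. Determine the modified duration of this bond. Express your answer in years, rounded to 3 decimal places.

7.158 years

Periodic yield y = 0.102. First find Macaulay duration:
  t   CF        PV=CF/(1+0.102)^t    t·PV
  1         1.25         1.1343         1.1343
  2         1.25         1.0293         2.0586
  3         1.25         0.9340         2.8021
  4         1.25         0.8476         3.3903
  5         1.25         0.7691         3.8457
  6         1.25         0.6979         4.1877
  7         1.25         0.6333         4.4334
  8       501.25       230.4632     1,843.7058
  Σ                    236.5089     1,865.5579
P = 236.5089; Macaulay duration = 1,865.5579 / 236.5089 = 7.88790 years.
Modified duration = D_Mac / (1 + y) = 7.88790 / 1.102 = 7.15780 years.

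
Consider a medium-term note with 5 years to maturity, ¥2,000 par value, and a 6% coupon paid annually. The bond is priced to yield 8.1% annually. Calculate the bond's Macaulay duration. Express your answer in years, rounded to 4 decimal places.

Periodic yield y = 0.081. Discount each cash flow and weight by its year:
  t   CF        PV=CF/(1+0.081)^t    t·PV
  1       120.00       111.0083       111.0083
  2       120.00       102.6904       205.3808
  3       120.00        94.9957       284.9872
  4       120.00        87.8777       351.5106
  5     2,120.00     1,436.1751     7,180.8755
  Σ                  1,832.7472     8,133.7625
Price P = Σ PV = 1,832.7472.
Macaulay duration = Σ(t·PV) / P = 8,133.7625 / 1,832.7472 = 4.43802 years.

4.4380 years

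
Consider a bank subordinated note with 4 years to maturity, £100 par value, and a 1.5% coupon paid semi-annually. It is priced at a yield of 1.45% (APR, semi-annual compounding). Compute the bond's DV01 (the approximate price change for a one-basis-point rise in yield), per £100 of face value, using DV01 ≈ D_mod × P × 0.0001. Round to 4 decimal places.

Periodic yield y = 0.00725.
  t   CF        PV=CF/(1+0.00725)^t    t·PV
  1         0.75         0.7446         0.7446
  2         0.75         0.7392         1.4785
  3         0.75         0.7339         2.2018
  4         0.75         0.7286         2.9146
  5         0.75         0.7234         3.6170
  6         0.75         0.7182         4.3091
  7         0.75         0.7130         4.9911
  8       100.75        95.0926       760.7410
  Σ                    100.1936       780.9976
P = 100.1936; D_Mac = 7.79488 half-year periods = 3.89744 yrs; D_mod = 3.86939 yrs.
DV01 ≈ 3.86939 × 100.1936 × 0.0001 = 0.038769.

£0.0388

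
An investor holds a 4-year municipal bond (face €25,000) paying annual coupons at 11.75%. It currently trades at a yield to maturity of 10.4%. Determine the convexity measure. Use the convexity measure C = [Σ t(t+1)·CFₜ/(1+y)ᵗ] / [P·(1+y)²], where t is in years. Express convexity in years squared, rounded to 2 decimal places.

13.29

With y = 0.104:
  t   CF        PV=CF/(1+0.104)^t    t·PV        t(t+1)·PV
  1     2,937.50     2,660.7790     2,660.7790       5,321.5580
  2     2,937.50     2,410.1259     4,820.2518      14,460.7554
  3     2,937.50     2,183.0850     6,549.2551      26,197.0206
  4    27,937.50    18,806.6415    75,226.5662     376,132.8308
  Σ                 26,060.6315    89,256.8521     422,112.1647
P = 26,060.6315.
Convexity = Σ t(t+1)·PV / [P·(1+y)²] = 422,112.1647 / (26,060.6315 × 1.218816) = 13.28938.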